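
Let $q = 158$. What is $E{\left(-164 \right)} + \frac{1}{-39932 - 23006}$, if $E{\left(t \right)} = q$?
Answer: $\frac{9944203}{62938} \approx 158.0$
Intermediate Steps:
$E{\left(t \right)} = 158$
$E{\left(-164 \right)} + \frac{1}{-39932 - 23006} = 158 + \frac{1}{-39932 - 23006} = 158 + \frac{1}{-62938} = 158 - \frac{1}{62938} = \frac{9944203}{62938}$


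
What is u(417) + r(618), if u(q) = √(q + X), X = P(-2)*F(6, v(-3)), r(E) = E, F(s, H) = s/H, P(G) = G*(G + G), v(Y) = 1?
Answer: 618 + √465 ≈ 639.56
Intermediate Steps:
P(G) = 2*G² (P(G) = G*(2*G) = 2*G²)
X = 48 (X = (2*(-2)²)*(6/1) = (2*4)*(6*1) = 8*6 = 48)
u(q) = √(48 + q) (u(q) = √(q + 48) = √(48 + q))
u(417) + r(618) = √(48 + 417) + 618 = √465 + 618 = 618 + √465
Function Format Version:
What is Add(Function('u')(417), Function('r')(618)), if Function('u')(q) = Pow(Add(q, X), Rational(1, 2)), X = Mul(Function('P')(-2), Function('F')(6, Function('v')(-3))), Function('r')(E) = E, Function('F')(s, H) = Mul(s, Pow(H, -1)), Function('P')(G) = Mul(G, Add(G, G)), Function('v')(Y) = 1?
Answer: Add(618, Pow(465, Rational(1, 2))) ≈ 639.56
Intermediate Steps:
Function('P')(G) = Mul(2, Pow(G, 2)) (Function('P')(G) = Mul(G, Mul(2, G)) = Mul(2, Pow(G, 2)))
X = 48 (X = Mul(Mul(2, Pow(-2, 2)), Mul(6, Pow(1, -1))) = Mul(Mul(2, 4), Mul(6, 1)) = Mul(8, 6) = 48)
Function('u')(q) = Pow(Add(48, q), Rational(1, 2)) (Function('u')(q) = Pow(Add(q, 48), Rational(1, 2)) = Pow(Add(48, q), Rational(1, 2)))
Add(Function('u')(417), Function('r')(618)) = Add(Pow(Add(48, 417), Rational(1, 2)), 618) = Add(Pow(465, Rational(1, 2)), 618) = Add(618, Pow(465, Rational(1, 2)))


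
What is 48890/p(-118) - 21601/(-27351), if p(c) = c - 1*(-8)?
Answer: -133481428/300861 ≈ -443.66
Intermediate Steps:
p(c) = 8 + c (p(c) = c + 8 = 8 + c)
48890/p(-118) - 21601/(-27351) = 48890/(8 - 118) - 21601/(-27351) = 48890/(-110) - 21601*(-1/27351) = 48890*(-1/110) + 21601/27351 = -4889/11 + 21601/27351 = -133481428/300861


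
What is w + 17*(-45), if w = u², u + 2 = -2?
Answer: -749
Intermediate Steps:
u = -4 (u = -2 - 2 = -4)
w = 16 (w = (-4)² = 16)
w + 17*(-45) = 16 + 17*(-45) = 16 - 765 = -749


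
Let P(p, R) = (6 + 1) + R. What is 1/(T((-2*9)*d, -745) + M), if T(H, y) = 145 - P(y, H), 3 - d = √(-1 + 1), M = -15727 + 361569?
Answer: 1/346034 ≈ 2.8899e-6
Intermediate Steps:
P(p, R) = 7 + R
M = 345842
d = 3 (d = 3 - √(-1 + 1) = 3 - √0 = 3 - 1*0 = 3 + 0 = 3)
T(H, y) = 138 - H (T(H, y) = 145 - (7 + H) = 145 + (-7 - H) = 138 - H)
1/(T((-2*9)*d, -745) + M) = 1/((138 - (-2*9)*3) + 345842) = 1/((138 - (-18)*3) + 345842) = 1/((138 - 1*(-54)) + 345842) = 1/((138 + 54) + 345842) = 1/(192 + 345842) = 1/346034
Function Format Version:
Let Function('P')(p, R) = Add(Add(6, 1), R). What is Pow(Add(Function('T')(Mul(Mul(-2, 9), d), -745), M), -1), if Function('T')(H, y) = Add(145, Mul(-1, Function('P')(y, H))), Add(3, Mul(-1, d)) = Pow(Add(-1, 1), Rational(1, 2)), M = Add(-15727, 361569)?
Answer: Rational(1, 346034) ≈ 2.8899e-6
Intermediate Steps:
Function('P')(p, R) = Add(7, R)
M = 345842
d = 3 (d = Add(3, Mul(-1, Pow(Add(-1, 1), Rational(1, 2)))) = Add(3, Mul(-1, Pow(0, Rational(1, 2)))) = Add(3, Mul(-1, 0)) = Add(3, 0) = 3)
Function('T')(H, y) = Add(138, Mul(-1, H)) (Function('T')(H, y) = Add(145, Mul(-1, Add(7, H))) = Add(145, Add(-7, Mul(-1, H))) = Add(138, Mul(-1, H)))
Pow(Add(Function('T')(Mul(Mul(-2, 9), d), -745), M), -1) = Pow(Add(Add(138, Mul(-1, Mul(Mul(-2, 9), 3))), 345842), -1) = Pow(Add(Add(138, Mul(-1, Mul(-18, 3))), 345842), -1) = Pow(Add(Add(138, Mul(-1, -54)), 345842), -1) = Pow(Add(Add(138, 54), 345842), -1) = Pow(Add(192, 345842), -1) = Pow(346034, -1) = Rational(1, 346034)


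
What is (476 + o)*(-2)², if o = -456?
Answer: 80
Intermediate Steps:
(476 + o)*(-2)² = (476 - 456)*(-2)² = 20*4 = 80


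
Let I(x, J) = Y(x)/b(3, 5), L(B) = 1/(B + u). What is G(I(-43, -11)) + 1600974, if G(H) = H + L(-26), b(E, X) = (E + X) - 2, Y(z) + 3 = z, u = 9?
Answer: 81649280/51 ≈ 1.6010e+6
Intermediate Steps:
L(B) = 1/(9 + B) (L(B) = 1/(B + 9) = 1/(9 + B))
Y(z) = -3 + z
b(E, X) = -2 + E + X
I(x, J) = -½ + x/6 (I(x, J) = (-3 + x)/(-2 + 3 + 5) = (-3 + x)/6 = (-3 + x)*(⅙) = -½ + x/6)
G(H) = -1/17 + H (G(H) = H + 1/(9 - 26) = H + 1/(-17) = H - 1/17 = -1/17 + H)
G(I(-43, -11)) + 1600974 = (-1/17 + (-½ + (⅙)*(-43))) + 1600974 = (-1/17 + (-½ - 43/6)) + 1600974 = (-1/17 - 23/3) + 1600974 = -394/51 + 1600974 = 81649280/51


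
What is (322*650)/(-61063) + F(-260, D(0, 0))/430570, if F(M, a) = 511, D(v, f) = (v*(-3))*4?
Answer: -12869585401/3755985130 ≈ -3.4264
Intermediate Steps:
D(v, f) = -12*v (D(v, f) = -3*v*4 = -12*v)
(322*650)/(-61063) + F(-260, D(0, 0))/430570 = (322*650)/(-61063) + 511/430570 = 209300*(-1/61063) + 511*(1/430570) = -209300/61063 + 73/61510 = -12869585401/3755985130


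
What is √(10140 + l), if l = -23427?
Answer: I*√13287 ≈ 115.27*I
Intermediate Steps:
√(10140 + l) = √(10140 - 23427) = √(-13287) = I*√13287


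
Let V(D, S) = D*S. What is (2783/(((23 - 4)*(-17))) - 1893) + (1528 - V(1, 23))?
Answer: -128107/323 ≈ -396.62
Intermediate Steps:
(2783/(((23 - 4)*(-17))) - 1893) + (1528 - V(1, 23)) = (2783/(((23 - 4)*(-17))) - 1893) + (1528 - 23) = (2783/((19*(-17))) - 1893) + (1528 - 1*23) = (2783/(-323) - 1893) + (1528 - 23) = (2783*(-1/323) - 1893) + 1505 = (-2783/323 - 1893) + 1505 = -614222/323 + 1505 = -128107/323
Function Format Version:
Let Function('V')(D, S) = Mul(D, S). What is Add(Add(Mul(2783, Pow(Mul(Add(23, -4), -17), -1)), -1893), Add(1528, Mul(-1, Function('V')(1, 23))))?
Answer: Rational(-128107, 323) ≈ -396.62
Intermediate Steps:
Add(Add(Mul(2783, Pow(Mul(Add(23, -4), -17), -1)), -1893), Add(1528, Mul(-1, Function('V')(1, 23)))) = Add(Add(Mul(2783, Pow(Mul(Add(23, -4), -17), -1)), -1893), Add(1528, Mul(-1, Mul(1, 23)))) = Add(Add(Mul(2783, Pow(Mul(19, -17), -1)), -1893), Add(1528, Mul(-1, 23))) = Add(Add(Mul(2783, Pow(-323, -1)), -1893), Add(1528, -23)) = Add(Add(Mul(2783, Rational(-1, 323)), -1893), 1505) = Add(Add(Rational(-2783, 323), -1893), 1505) = Add(Rational(-614222, 323), 1505) = Rational(-128107, 323)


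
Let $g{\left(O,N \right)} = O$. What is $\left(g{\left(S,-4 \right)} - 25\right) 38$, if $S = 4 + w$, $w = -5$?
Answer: $-988$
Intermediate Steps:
$S = -1$ ($S = 4 - 5 = -1$)
$\left(g{\left(S,-4 \right)} - 25\right) 38 = \left(-1 - 25\right) 38 = \left(-26\right) 38 = -988$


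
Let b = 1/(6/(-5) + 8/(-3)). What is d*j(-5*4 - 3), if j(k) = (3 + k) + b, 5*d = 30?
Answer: -3525/29 ≈ -121.55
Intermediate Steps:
d = 6 (d = (⅕)*30 = 6)
b = -15/58 (b = 1/(6*(-⅕) + 8*(-⅓)) = 1/(-6/5 - 8/3) = 1/(-58/15) = -15/58 ≈ -0.25862)
j(k) = 159/58 + k (j(k) = (3 + k) - 15/58 = 159/58 + k)
d*j(-5*4 - 3) = 6*(159/58 + (-5*4 - 3)) = 6*(159/58 + (-20 - 3)) = 6*(159/58 - 23) = 6*(-1175/58) = -3525/29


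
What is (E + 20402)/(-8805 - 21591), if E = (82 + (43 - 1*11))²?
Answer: -16699/15198 ≈ -1.0988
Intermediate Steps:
E = 12996 (E = (82 + (43 - 11))² = (82 + 32)² = 114² = 12996)
(E + 20402)/(-8805 - 21591) = (12996 + 20402)/(-8805 - 21591) = 33398/(-30396) = 33398*(-1/30396) = -16699/15198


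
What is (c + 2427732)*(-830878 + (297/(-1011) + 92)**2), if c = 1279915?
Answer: -346319681154167379/113569 ≈ -3.0494e+12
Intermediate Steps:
(c + 2427732)*(-830878 + (297/(-1011) + 92)**2) = (1279915 + 2427732)*(-830878 + (297/(-1011) + 92)**2) = 3707647*(-830878 + (297*(-1/1011) + 92)**2) = 3707647*(-830878 + (-99/337 + 92)**2) = 3707647*(-830878 + (30905/337)**2) = 3707647*(-830878 + 955119025/113569) = 3707647*(-93406864557/113569) = -346319681154167379/113569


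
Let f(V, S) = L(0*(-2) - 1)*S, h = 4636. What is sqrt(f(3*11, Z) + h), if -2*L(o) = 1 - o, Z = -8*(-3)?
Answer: 2*sqrt(1153) ≈ 67.912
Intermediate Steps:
Z = 24
L(o) = -1/2 + o/2 (L(o) = -(1 - o)/2 = -1/2 + o/2)
f(V, S) = -S (f(V, S) = (-1/2 + (0*(-2) - 1)/2)*S = (-1/2 + (0 - 1)/2)*S = (-1/2 + (1/2)*(-1))*S = (-1/2 - 1/2)*S = -S)
sqrt(f(3*11, Z) + h) = sqrt(-1*24 + 4636) = sqrt(-24 + 4636) = sqrt(4612) = 2*sqrt(1153)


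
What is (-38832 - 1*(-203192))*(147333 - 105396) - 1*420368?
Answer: 6892344952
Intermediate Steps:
(-38832 - 1*(-203192))*(147333 - 105396) - 1*420368 = (-38832 + 203192)*41937 - 420368 = 164360*41937 - 420368 = 6892765320 - 420368 = 6892344952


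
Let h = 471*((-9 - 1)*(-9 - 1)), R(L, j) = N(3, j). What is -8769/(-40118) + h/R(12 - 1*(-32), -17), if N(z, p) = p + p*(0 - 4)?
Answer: 630001673/682006 ≈ 923.75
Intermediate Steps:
N(z, p) = -3*p (N(z, p) = p + p*(-4) = p - 4*p = -3*p)
R(L, j) = -3*j
h = 47100 (h = 471*(-10*(-10)) = 471*100 = 47100)
-8769/(-40118) + h/R(12 - 1*(-32), -17) = -8769/(-40118) + 47100/((-3*(-17))) = -8769*(-1/40118) + 47100/51 = 8769/40118 + 47100*(1/51) = 8769/40118 + 15700/17 = 630001673/682006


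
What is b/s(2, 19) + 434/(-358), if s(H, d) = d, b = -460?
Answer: -86463/3401 ≈ -25.423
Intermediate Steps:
b/s(2, 19) + 434/(-358) = -460/19 + 434/(-358) = -460*1/19 + 434*(-1/358) = -460/19 - 217/179 = -86463/3401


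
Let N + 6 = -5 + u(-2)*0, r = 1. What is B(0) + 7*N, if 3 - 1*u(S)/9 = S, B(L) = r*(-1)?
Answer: -78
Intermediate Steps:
B(L) = -1 (B(L) = 1*(-1) = -1)
u(S) = 27 - 9*S
N = -11 (N = -6 + (-5 + (27 - 9*(-2))*0) = -6 + (-5 + (27 + 18)*0) = -6 + (-5 + 45*0) = -6 + (-5 + 0) = -6 - 5 = -11)
B(0) + 7*N = -1 + 7*(-11) = -1 - 77 = -78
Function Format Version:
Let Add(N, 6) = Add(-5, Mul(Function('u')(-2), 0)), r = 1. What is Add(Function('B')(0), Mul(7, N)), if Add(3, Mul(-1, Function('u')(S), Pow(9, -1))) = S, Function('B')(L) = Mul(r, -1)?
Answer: -78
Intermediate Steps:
Function('B')(L) = -1 (Function('B')(L) = Mul(1, -1) = -1)
Function('u')(S) = Add(27, Mul(-9, S))
N = -11 (N = Add(-6, Add(-5, Mul(Add(27, Mul(-9, -2)), 0))) = Add(-6, Add(-5, Mul(Add(27, 18), 0))) = Add(-6, Add(-5, Mul(45, 0))) = Add(-6, Add(-5, 0)) = Add(-6, -5) = -11)
Add(Function('B')(0), Mul(7, N)) = Add(-1, Mul(7, -11)) = Add(-1, -77) = -78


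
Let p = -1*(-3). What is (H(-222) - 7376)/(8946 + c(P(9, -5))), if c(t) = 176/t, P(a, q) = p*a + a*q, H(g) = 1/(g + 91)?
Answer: -8696313/10535806 ≈ -0.82541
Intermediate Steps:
p = 3
H(g) = 1/(91 + g)
P(a, q) = 3*a + a*q
(H(-222) - 7376)/(8946 + c(P(9, -5))) = (1/(91 - 222) - 7376)/(8946 + 176/((9*(3 - 5)))) = (1/(-131) - 7376)/(8946 + 176/((9*(-2)))) = (-1/131 - 7376)/(8946 + 176/(-18)) = -966257/(131*(8946 + 176*(-1/18))) = -966257/(131*(8946 - 88/9)) = -966257/(131*80426/9) = -966257/131*9/80426 = -8696313/10535806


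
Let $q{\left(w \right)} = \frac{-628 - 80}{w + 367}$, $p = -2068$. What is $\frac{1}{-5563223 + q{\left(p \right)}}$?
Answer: $- \frac{567}{3154347205} \approx -1.7975 \cdot 10^{-7}$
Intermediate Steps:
$q{\left(w \right)} = - \frac{708}{367 + w}$
$\frac{1}{-5563223 + q{\left(p \right)}} = \frac{1}{-5563223 - \frac{708}{367 - 2068}} = \frac{1}{-5563223 - \frac{708}{-1701}} = \frac{1}{-5563223 - - \frac{236}{567}} = \frac{1}{-5563223 + \frac{236}{567}} = \frac{1}{- \frac{3154347205}{567}} = - \frac{567}{3154347205}$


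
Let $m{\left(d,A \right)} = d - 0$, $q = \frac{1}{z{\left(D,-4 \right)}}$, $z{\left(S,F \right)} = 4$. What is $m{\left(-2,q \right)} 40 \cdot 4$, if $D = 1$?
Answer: $-320$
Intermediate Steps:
$q = \frac{1}{4} \approx 0.25$
$m{\left(d,A \right)} = d$ ($m{\left(d,A \right)} = d + 0 = d$)
$m{\left(-2,q \right)} 40 \cdot 4 = \left(-2\right) 40 \cdot 4 = \left(-80\right) 4 = -320$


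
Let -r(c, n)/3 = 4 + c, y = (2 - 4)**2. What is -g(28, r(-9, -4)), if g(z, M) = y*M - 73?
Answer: 13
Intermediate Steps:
y = 4 (y = (-2)**2 = 4)
r(c, n) = -12 - 3*c (r(c, n) = -3*(4 + c) = -12 - 3*c)
g(z, M) = -73 + 4*M (g(z, M) = 4*M - 73 = -73 + 4*M)
-g(28, r(-9, -4)) = -(-73 + 4*(-12 - 3*(-9))) = -(-73 + 4*(-12 + 27)) = -(-73 + 4*15) = -(-73 + 60) = -1*(-13) = 13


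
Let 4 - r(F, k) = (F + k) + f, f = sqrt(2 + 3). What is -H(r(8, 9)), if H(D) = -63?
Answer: 63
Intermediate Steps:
f = sqrt(5) ≈ 2.2361
r(F, k) = 4 - F - k - sqrt(5) (r(F, k) = 4 - ((F + k) + sqrt(5)) = 4 - (F + k + sqrt(5)) = 4 + (-F - k - sqrt(5)) = 4 - F - k - sqrt(5))
-H(r(8, 9)) = -1*(-63) = 63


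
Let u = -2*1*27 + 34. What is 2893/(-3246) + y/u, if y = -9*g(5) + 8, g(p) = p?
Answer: 31121/32460 ≈ 0.95875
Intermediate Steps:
u = -20 (u = -2*27 + 34 = -54 + 34 = -20)
y = -37 (y = -9*5 + 8 = -45 + 8 = -37)
2893/(-3246) + y/u = 2893/(-3246) - 37/(-20) = 2893*(-1/3246) - 37*(-1/20) = -2893/3246 + 37/20 = 31121/32460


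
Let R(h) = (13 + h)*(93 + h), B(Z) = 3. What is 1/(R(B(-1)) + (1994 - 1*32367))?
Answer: -1/28837 ≈ -3.4678e-5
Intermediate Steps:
1/(R(B(-1)) + (1994 - 1*32367)) = 1/((1209 + 3² + 106*3) + (1994 - 1*32367)) = 1/((1209 + 9 + 318) + (1994 - 32367)) = 1/(1536 - 30373) = 1/(-28837) = -1/28837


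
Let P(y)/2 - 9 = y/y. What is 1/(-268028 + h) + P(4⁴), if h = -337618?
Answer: 12112919/605646 ≈ 20.000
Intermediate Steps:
P(y) = 20 (P(y) = 18 + 2*(y/y) = 18 + 2*1 = 18 + 2 = 20)
1/(-268028 + h) + P(4⁴) = 1/(-268028 - 337618) + 20 = 1/(-605646) + 20 = -1/605646 + 20 = 12112919/605646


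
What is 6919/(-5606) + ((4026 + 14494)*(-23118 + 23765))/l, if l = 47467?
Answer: 66845134467/266100002 ≈ 251.20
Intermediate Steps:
6919/(-5606) + ((4026 + 14494)*(-23118 + 23765))/l = 6919/(-5606) + ((4026 + 14494)*(-23118 + 23765))/47467 = 6919*(-1/5606) + (18520*647)*(1/47467) = -6919/5606 + 11982440*(1/47467) = -6919/5606 + 11982440/47467 = 66845134467/266100002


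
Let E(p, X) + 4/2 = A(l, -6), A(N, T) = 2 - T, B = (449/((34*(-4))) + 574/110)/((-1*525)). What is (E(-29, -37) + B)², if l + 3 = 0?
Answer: 61610270306841/1713481000000 ≈ 35.956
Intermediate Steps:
l = -3 (l = -3 + 0 = -3)
B = -4779/1309000 (B = (449/(-136) + 574*(1/110))/(-525) = (449*(-1/136) + 287/55)*(-1/525) = (-449/136 + 287/55)*(-1/525) = (14337/7480)*(-1/525) = -4779/1309000 ≈ -0.0036509)
E(p, X) = 6 (E(p, X) = -2 + (2 - 1*(-6)) = -2 + (2 + 6) = -2 + 8 = 6)
(E(-29, -37) + B)² = (6 - 4779/1309000)² = (7849221/1309000)² = 61610270306841/1713481000000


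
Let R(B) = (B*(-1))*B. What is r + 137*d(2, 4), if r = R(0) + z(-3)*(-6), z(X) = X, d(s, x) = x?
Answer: 566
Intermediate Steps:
R(B) = -B**2 (R(B) = (-B)*B = -B**2)
r = 18 (r = -1*0**2 - 3*(-6) = -1*0 + 18 = 0 + 18 = 18)
r + 137*d(2, 4) = 18 + 137*4 = 18 + 548 = 566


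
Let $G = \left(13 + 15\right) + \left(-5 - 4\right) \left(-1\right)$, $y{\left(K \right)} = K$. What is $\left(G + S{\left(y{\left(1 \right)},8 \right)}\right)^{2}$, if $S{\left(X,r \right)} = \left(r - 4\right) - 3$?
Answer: $1444$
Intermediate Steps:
$S{\left(X,r \right)} = -7 + r$ ($S{\left(X,r \right)} = \left(-4 + r\right) - 3 = -7 + r$)
$G = 37$ ($G = 28 - -9 = 28 + 9 = 37$)
$\left(G + S{\left(y{\left(1 \right)},8 \right)}\right)^{2} = \left(37 + \left(-7 + 8\right)\right)^{2} = \left(37 + 1\right)^{2} = 38^{2} = 1444$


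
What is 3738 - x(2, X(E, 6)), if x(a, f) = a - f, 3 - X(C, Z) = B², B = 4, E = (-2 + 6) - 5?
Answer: 3723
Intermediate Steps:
E = -1 (E = 4 - 5 = -1)
X(C, Z) = -13 (X(C, Z) = 3 - 1*4² = 3 - 1*16 = 3 - 16 = -13)
3738 - x(2, X(E, 6)) = 3738 - (2 - 1*(-13)) = 3738 - (2 + 13) = 3738 - 1*15 = 3738 - 15 = 3723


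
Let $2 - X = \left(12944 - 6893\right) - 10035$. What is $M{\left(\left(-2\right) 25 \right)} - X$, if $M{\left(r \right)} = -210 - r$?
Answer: $-4146$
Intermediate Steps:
$X = 3986$ ($X = 2 - \left(\left(12944 - 6893\right) - 10035\right) = 2 - \left(6051 - 10035\right) = 2 - -3984 = 2 + 3984 = 3986$)
$M{\left(\left(-2\right) 25 \right)} - X = \left(-210 - \left(-2\right) 25\right) - 3986 = \left(-210 - -50\right) - 3986 = \left(-210 + 50\right) - 3986 = -160 - 3986 = -4146$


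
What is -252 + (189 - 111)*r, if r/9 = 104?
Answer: 72756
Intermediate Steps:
r = 936 (r = 9*104 = 936)
-252 + (189 - 111)*r = -252 + (189 - 111)*936 = -252 + 78*936 = -252 + 73008 = 72756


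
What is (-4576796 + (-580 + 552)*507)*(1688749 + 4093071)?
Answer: -26544289365440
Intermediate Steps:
(-4576796 + (-580 + 552)*507)*(1688749 + 4093071) = (-4576796 - 28*507)*5781820 = (-4576796 - 14196)*5781820 = -4590992*5781820 = -26544289365440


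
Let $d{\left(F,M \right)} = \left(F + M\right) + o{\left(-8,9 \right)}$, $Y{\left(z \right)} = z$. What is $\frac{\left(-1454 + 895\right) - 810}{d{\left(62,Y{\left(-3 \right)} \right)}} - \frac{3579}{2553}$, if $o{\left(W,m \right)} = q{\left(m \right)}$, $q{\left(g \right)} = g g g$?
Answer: $- \frac{2105103}{670588} \approx -3.1392$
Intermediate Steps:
$q{\left(g \right)} = g^{3}$ ($q{\left(g \right)} = g^{2} g = g^{3}$)
$o{\left(W,m \right)} = m^{3}$
$d{\left(F,M \right)} = 729 + F + M$ ($d{\left(F,M \right)} = \left(F + M\right) + 9^{3} = \left(F + M\right) + 729 = 729 + F + M$)
$\frac{\left(-1454 + 895\right) - 810}{d{\left(62,Y{\left(-3 \right)} \right)}} - \frac{3579}{2553} = \frac{\left(-1454 + 895\right) - 810}{729 + 62 - 3} - \frac{3579}{2553} = \frac{-559 - 810}{788} - \frac{1193}{851} = \left(-1369\right) \frac{1}{788} - \frac{1193}{851} = - \frac{1369}{788} - \frac{1193}{851} = - \frac{2105103}{670588}$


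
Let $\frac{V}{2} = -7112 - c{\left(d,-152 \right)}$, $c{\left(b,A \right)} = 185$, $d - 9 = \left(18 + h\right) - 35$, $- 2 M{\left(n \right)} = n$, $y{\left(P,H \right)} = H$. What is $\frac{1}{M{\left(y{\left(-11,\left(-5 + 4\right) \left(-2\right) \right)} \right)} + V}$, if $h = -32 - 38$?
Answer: $- \frac{1}{14595} \approx -6.8517 \cdot 10^{-5}$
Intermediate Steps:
$h = -70$
$M{\left(n \right)} = - \frac{n}{2}$
$d = -78$ ($d = 9 + \left(\left(18 - 70\right) - 35\right) = 9 - 87 = -78$)
$V = -14594$ ($V = 2 \left(-7112 - 185\right) = 2 \left(-7297\right) = -14594$)
$\frac{1}{M{\left(y{\left(-11,\left(-5 + 4\right) \left(-2\right) \right)} \right)} + V} = \frac{1}{- \frac{\left(-5 + 4\right) \left(-2\right)}{2} - 14594} = \frac{1}{- \frac{\left(-1\right) \left(-2\right)}{2} - 14594} = \frac{1}{\left(- \frac{1}{2}\right) 2 - 14594} = \frac{1}{-1 - 14594} = \frac{1}{-14595} = - \frac{1}{14595}$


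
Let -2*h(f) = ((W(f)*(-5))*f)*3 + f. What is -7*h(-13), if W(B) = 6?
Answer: 8099/2 ≈ 4049.5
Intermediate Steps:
h(f) = 89*f/2 (h(f) = -(((6*(-5))*f)*3 + f)/2 = -(-30*f*3 + f)/2 = -(-90*f + f)/2 = -(-89)*f/2 = 89*f/2)
-7*h(-13) = -623*(-13)/2 = -7*(-1157/2) = 8099/2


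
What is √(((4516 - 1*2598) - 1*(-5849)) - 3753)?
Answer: 3*√446 ≈ 63.356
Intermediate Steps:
√(((4516 - 1*2598) - 1*(-5849)) - 3753) = √(((4516 - 2598) + 5849) - 3753) = √((1918 + 5849) - 3753) = √(7767 - 3753) = √4014 = 3*√446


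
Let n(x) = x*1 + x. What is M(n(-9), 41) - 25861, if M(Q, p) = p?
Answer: -25820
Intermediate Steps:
n(x) = 2*x (n(x) = x + x = 2*x)
M(n(-9), 41) - 25861 = 41 - 25861 = -25820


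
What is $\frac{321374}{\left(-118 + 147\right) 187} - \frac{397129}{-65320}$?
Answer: $\frac{23145780247}{354230360} \approx 65.341$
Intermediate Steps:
$\frac{321374}{\left(-118 + 147\right) 187} - \frac{397129}{-65320} = \frac{321374}{29 \cdot 187} - - \frac{397129}{65320} = \frac{321374}{5423} + \frac{397129}{65320} = \frac{23145780247}{354230360}$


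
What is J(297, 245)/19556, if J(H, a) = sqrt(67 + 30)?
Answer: sqrt(97)/19556 ≈ 0.00050362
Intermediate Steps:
J(H, a) = sqrt(97)
J(297, 245)/19556 = sqrt(97)/19556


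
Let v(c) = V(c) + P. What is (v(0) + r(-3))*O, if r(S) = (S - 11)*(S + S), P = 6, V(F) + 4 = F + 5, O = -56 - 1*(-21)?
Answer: -3185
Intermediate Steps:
O = -35 (O = -56 + 21 = -35)
V(F) = 1 + F (V(F) = -4 + (F + 5) = -4 + (5 + F) = 1 + F)
r(S) = 2*S*(-11 + S) (r(S) = (-11 + S)*(2*S) = 2*S*(-11 + S))
v(c) = 7 + c (v(c) = (1 + c) + 6 = 7 + c)
(v(0) + r(-3))*O = ((7 + 0) + 2*(-3)*(-11 - 3))*(-35) = (7 + 2*(-3)*(-14))*(-35) = (7 + 84)*(-35) = 91*(-35) = -3185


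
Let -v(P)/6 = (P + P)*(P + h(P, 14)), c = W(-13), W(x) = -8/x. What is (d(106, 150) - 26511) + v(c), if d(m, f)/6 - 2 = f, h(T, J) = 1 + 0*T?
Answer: -4328247/169 ≈ -25611.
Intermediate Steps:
h(T, J) = 1 (h(T, J) = 1 + 0 = 1)
c = 8/13 (c = -8/(-13) = -8*(-1/13) = 8/13 ≈ 0.61539)
v(P) = -12*P*(1 + P) (v(P) = -6*(P + P)*(P + 1) = -6*2*P*(1 + P) = -12*P*(1 + P))
d(m, f) = 12 + 6*f
(d(106, 150) - 26511) + v(c) = ((12 + 6*150) - 26511) - 12*8/13*(1 + 8/13) = ((12 + 900) - 26511) - 12*8/13*21/13 = (912 - 26511) - 2016/169 = -25599 - 2016/169 = -4328247/169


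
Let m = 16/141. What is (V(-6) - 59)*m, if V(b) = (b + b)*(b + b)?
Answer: 1360/141 ≈ 9.6454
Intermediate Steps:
m = 16/141 (m = 16*(1/141) = 16/141 ≈ 0.11348)
V(b) = 4*b**2 (V(b) = (2*b)*(2*b) = 4*b**2)
(V(-6) - 59)*m = (4*(-6)**2 - 59)*(16/141) = (4*36 - 59)*(16/141) = (144 - 59)*(16/141) = 85*(16/141) = 1360/141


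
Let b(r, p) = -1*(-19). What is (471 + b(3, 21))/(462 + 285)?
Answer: 490/747 ≈ 0.65596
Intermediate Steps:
b(r, p) = 19
(471 + b(3, 21))/(462 + 285) = (471 + 19)/(462 + 285) = 490/747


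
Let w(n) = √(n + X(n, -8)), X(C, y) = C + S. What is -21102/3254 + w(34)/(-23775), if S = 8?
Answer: -10551/1627 - 2*√19/23775 ≈ -6.4853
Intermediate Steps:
X(C, y) = 8 + C (X(C, y) = C + 8 = 8 + C)
w(n) = √(8 + 2*n) (w(n) = √(n + (8 + n)) = √(8 + 2*n))
-21102/3254 + w(34)/(-23775) = -21102/3254 + √(8 + 2*34)/(-23775) = -21102*1/3254 + √(8 + 68)*(-1/23775) = -10551/1627 + √76*(-1/23775) = -10551/1627 + (2*√19)*(-1/23775) = -10551/1627 - 2*√19/23775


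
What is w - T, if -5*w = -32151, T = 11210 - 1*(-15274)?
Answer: -100269/5 ≈ -20054.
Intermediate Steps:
T = 26484 (T = 11210 + 15274 = 26484)
w = 32151/5 (w = -1/5*(-32151) = 32151/5 ≈ 6430.2)
w - T = 32151/5 - 1*26484 = 32151/5 - 26484 = -100269/5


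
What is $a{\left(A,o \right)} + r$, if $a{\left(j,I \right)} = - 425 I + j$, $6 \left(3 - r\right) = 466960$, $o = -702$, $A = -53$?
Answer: $\frac{661420}{3} \approx 2.2047 \cdot 10^{5}$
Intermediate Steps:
$r = - \frac{233471}{3}$ ($r = 3 - \frac{233480}{3} = - \frac{233471}{3} \approx -77824.0$)
$a{\left(j,I \right)} = j - 425 I$
$a{\left(A,o \right)} + r = \left(-53 - -298350\right) - \frac{233471}{3} = \left(-53 + 298350\right) - \frac{233471}{3} = 298297 - \frac{233471}{3} = \frac{661420}{3}$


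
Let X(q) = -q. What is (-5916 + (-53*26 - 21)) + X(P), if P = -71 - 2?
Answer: -7242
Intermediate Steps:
P = -73
(-5916 + (-53*26 - 21)) + X(P) = (-5916 + (-53*26 - 21)) - 1*(-73) = (-5916 + (-1378 - 21)) + 73 = (-5916 - 1399) + 73 = -7315 + 73 = -7242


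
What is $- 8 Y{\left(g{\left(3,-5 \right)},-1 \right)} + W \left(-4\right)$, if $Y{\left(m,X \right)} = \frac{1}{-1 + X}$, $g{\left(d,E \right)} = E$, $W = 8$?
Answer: $-28$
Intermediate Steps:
$- 8 Y{\left(g{\left(3,-5 \right)},-1 \right)} + W \left(-4\right) = - \frac{8}{-1 - 1} + 8 \left(-4\right) = - \frac{8}{-2} - 32 = \left(-8\right) \left(- \frac{1}{2}\right) - 32 = 4 - 32 = -28$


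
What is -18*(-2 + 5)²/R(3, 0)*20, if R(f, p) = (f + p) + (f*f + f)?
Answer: -216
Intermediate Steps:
R(f, p) = p + f² + 2*f (R(f, p) = (f + p) + (f² + f) = (f + p) + (f + f²) = p + f² + 2*f)
-18*(-2 + 5)²/R(3, 0)*20 = -18*(-2 + 5)²/(0 + 3² + 2*3)*20 = -18*3²/(0 + 9 + 6)*20 = -162/15*20 = -18*⅗*20 = -54/5*20 = -216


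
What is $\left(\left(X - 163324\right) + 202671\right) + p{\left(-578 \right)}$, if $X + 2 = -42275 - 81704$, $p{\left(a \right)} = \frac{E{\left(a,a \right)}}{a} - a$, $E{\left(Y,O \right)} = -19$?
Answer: $- \frac{48584349}{578} \approx -84056.0$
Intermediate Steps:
$p{\left(a \right)} = - a - \frac{19}{a}$ ($p{\left(a \right)} = - \frac{19}{a} - a = - a - \frac{19}{a}$)
$X = -123981$ ($X = -2 - 123979 = -123981$)
$\left(\left(X - 163324\right) + 202671\right) + p{\left(-578 \right)} = \left(\left(-123981 - 163324\right) + 202671\right) - \left(-578 + \frac{19}{-578}\right) = \left(-287305 + 202671\right) + \left(578 - - \frac{19}{578}\right) = -84634 + \left(578 + \frac{19}{578}\right) = -84634 + \frac{334103}{578} = - \frac{48584349}{578}$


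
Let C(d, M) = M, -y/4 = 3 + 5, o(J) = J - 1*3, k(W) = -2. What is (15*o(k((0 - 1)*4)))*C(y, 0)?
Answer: 0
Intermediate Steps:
o(J) = -3 + J (o(J) = J - 3 = -3 + J)
y = -32 (y = -4*(3 + 5) = -4*8 = -32)
(15*o(k((0 - 1)*4)))*C(y, 0) = (15*(-3 - 2))*0 = (15*(-5))*0 = -75*0 = 0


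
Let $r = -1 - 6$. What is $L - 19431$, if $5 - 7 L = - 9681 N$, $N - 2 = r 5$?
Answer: $- \frac{455485}{7} \approx -65069.0$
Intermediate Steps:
$r = -7$ ($r = -1 - 6 = -7$)
$N = -33$ ($N = 2 - 35 = -33$)
$L = - \frac{319468}{7}$ ($L = \frac{5}{7} - \frac{\left(-9681\right) \left(-33\right)}{7} = \frac{5}{7} - 45639 = - \frac{319468}{7} \approx -45638.0$)
$L - 19431 = - \frac{319468}{7} - 19431 = - \frac{455485}{7}$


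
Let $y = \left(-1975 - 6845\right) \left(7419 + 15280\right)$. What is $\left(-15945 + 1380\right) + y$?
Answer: $-200219745$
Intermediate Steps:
$y = -200205180$ ($y = \left(-8820\right) 22699 = -200205180$)
$\left(-15945 + 1380\right) + y = \left(-15945 + 1380\right) - 200205180 = -14565 - 200205180 = -200219745$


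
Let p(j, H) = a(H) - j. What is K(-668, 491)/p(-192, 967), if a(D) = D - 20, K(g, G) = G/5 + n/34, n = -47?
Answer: 16459/193630 ≈ 0.085002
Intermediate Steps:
K(g, G) = -47/34 + G/5 (K(g, G) = G/5 - 47/34 = -47/34 + G/5)
a(D) = -20 + D
p(j, H) = -20 + H - j (p(j, H) = (-20 + H) - j = -20 + H - j)
K(-668, 491)/p(-192, 967) = (-47/34 + (⅕)*491)/(-20 + 967 - 1*(-192)) = (-47/34 + 491/5)/(-20 + 967 + 192) = (16459/170)/1139 = (16459/170)*(1/1139) = 16459/193630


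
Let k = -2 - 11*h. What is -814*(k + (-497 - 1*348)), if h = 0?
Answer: 689458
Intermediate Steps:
k = -2 (k = -2 - 11*0 = -2 + 0 = -2)
-814*(k + (-497 - 1*348)) = -814*(-2 + (-497 - 1*348)) = -814*(-2 + (-497 - 348)) = -814*(-2 - 845) = -814*(-847) = 689458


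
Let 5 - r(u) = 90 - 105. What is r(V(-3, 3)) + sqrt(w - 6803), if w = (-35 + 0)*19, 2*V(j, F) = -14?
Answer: 20 + 2*I*sqrt(1867) ≈ 20.0 + 86.418*I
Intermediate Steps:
V(j, F) = -7 (V(j, F) = (1/2)*(-14) = -7)
w = -665 (w = -35*19 = -665)
r(u) = 20 (r(u) = 5 - (90 - 105) = 5 - 1*(-15) = 5 + 15 = 20)
r(V(-3, 3)) + sqrt(w - 6803) = 20 + sqrt(-665 - 6803) = 20 + sqrt(-7468) = 20 + 2*I*sqrt(1867)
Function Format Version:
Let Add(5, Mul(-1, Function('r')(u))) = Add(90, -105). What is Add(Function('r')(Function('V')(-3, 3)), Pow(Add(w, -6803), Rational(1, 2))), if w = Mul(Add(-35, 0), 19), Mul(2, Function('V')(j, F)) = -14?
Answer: Add(20, Mul(2, I, Pow(1867, Rational(1, 2)))) ≈ Add(20.000, Mul(86.418, I))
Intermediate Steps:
Function('V')(j, F) = -7 (Function('V')(j, F) = Mul(Rational(1, 2), -14) = -7)
w = -665 (w = Mul(-35, 19) = -665)
Function('r')(u) = 20 (Function('r')(u) = Add(5, Mul(-1, Add(90, -105))) = Add(5, Mul(-1, -15)) = Add(5, 15) = 20)
Add(Function('r')(Function('V')(-3, 3)), Pow(Add(w, -6803), Rational(1, 2))) = Add(20, Pow(Add(-665, -6803), Rational(1, 2))) = Add(20, Pow(-7468, Rational(1, 2))) = Add(20, Mul(2, I, Pow(1867, Rational(1, 2))))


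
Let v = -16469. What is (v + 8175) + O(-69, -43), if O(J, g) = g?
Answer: -8337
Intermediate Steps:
(v + 8175) + O(-69, -43) = (-16469 + 8175) - 43 = -8294 - 43 = -8337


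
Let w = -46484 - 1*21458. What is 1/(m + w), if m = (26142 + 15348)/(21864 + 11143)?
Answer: -33007/2242520104 ≈ -1.4719e-5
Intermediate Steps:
w = -67942 (w = -46484 - 21458 = -67942)
m = 41490/33007 ≈ 1.2570
1/(m + w) = 1/(41490/33007 - 67942) = 1/(-2242520104/33007) = -33007/2242520104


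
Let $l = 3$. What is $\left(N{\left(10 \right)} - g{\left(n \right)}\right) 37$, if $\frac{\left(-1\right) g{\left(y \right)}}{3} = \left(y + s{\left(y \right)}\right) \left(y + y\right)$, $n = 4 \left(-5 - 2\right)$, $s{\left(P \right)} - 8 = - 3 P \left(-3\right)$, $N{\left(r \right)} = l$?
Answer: $1690863$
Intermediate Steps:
$N{\left(r \right)} = 3$
$s{\left(P \right)} = 8 + 9 P$ ($s{\left(P \right)} = 8 + - 3 P \left(-3\right) = 8 + 9 P$)
$n = -28$ ($n = 4 \left(-7\right) = -28$)
$g{\left(y \right)} = - 6 y \left(8 + 10 y\right)$ ($g{\left(y \right)} = - 3 \left(y + \left(8 + 9 y\right)\right) \left(y + y\right) = - 3 \left(8 + 10 y\right) 2 y = - 3 \cdot 2 y \left(8 + 10 y\right) = - 6 y \left(8 + 10 y\right)$)
$\left(N{\left(10 \right)} - g{\left(n \right)}\right) 37 = \left(3 - \left(-12\right) \left(-28\right) \left(4 + 5 \left(-28\right)\right)\right) 37 = \left(3 - \left(-12\right) \left(-28\right) \left(4 - 140\right)\right) 37 = \left(3 - \left(-12\right) \left(-28\right) \left(-136\right)\right) 37 = \left(3 - -45696\right) 37 = \left(3 + 45696\right) 37 = 45699 \cdot 37 = 1690863$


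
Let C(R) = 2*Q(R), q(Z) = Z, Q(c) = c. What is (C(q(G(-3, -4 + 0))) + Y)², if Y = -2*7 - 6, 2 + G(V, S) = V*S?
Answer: 0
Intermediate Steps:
G(V, S) = -2 + S*V (G(V, S) = -2 + V*S = -2 + S*V)
Y = -20 (Y = -14 - 6 = -20)
C(R) = 2*R
(C(q(G(-3, -4 + 0))) + Y)² = (2*(-2 + (-4 + 0)*(-3)) - 20)² = (2*(-2 - 4*(-3)) - 20)² = (2*(-2 + 12) - 20)² = (2*10 - 20)² = (20 - 20)² = 0² = 0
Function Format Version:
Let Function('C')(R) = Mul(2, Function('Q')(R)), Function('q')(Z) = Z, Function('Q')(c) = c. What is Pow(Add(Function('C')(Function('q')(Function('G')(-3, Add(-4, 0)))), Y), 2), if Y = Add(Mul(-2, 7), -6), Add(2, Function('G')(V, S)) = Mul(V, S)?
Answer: 0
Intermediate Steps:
Function('G')(V, S) = Add(-2, Mul(S, V)) (Function('G')(V, S) = Add(-2, Mul(V, S)) = Add(-2, Mul(S, V)))
Y = -20 (Y = Add(-14, -6) = -20)
Function('C')(R) = Mul(2, R)
Pow(Add(Function('C')(Function('q')(Function('G')(-3, Add(-4, 0)))), Y), 2) = Pow(Add(Mul(2, Add(-2, Mul(Add(-4, 0), -3))), -20), 2) = Pow(Add(Mul(2, Add(-2, Mul(-4, -3))), -20), 2) = Pow(Add(Mul(2, Add(-2, 12)), -20), 2) = Pow(Add(Mul(2, 10), -20), 2) = Pow(Add(20, -20), 2) = Pow(0, 2) = 0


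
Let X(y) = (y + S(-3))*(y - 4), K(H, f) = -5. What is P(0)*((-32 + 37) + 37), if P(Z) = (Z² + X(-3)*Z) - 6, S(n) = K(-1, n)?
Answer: -252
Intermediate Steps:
S(n) = -5
X(y) = (-5 + y)*(-4 + y) (X(y) = (y - 5)*(y - 4) = (-5 + y)*(-4 + y))
P(Z) = -6 + Z² + 56*Z (P(Z) = (Z² + (20 + (-3)² - 9*(-3))*Z) - 6 = (Z² + (20 + 9 + 27)*Z) - 6 = (Z² + 56*Z) - 6 = -6 + Z² + 56*Z)
P(0)*((-32 + 37) + 37) = (-6 + 0² + 56*0)*((-32 + 37) + 37) = (-6 + 0 + 0)*(5 + 37) = -6*42 = -252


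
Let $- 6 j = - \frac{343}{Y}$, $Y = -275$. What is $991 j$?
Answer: $- \frac{339913}{1650} \approx -206.01$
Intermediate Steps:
$j = - \frac{343}{1650}$ ($j = - \frac{\left(-343\right) \frac{1}{-275}}{6} = - \frac{\left(-343\right) \left(- \frac{1}{275}\right)}{6} = \left(- \frac{1}{6}\right) \frac{343}{275} = - \frac{343}{1650} \approx -0.20788$)
$991 j = 991 \left(- \frac{343}{1650}\right) = - \frac{339913}{1650}$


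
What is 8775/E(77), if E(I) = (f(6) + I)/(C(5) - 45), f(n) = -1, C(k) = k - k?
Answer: -394875/76 ≈ -5195.7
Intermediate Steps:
C(k) = 0
E(I) = 1/45 - I/45 (E(I) = (-1 + I)/(0 - 45) = (-1 + I)/(-45) = (-1 + I)*(-1/45) = 1/45 - I/45)
8775/E(77) = 8775/(1/45 - 1/45*77) = 8775/(1/45 - 77/45) = 8775/(-76/45) = 8775*(-45/76) = -394875/76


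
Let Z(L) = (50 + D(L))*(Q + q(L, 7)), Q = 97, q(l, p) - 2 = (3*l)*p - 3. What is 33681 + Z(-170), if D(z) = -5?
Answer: -122649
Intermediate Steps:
q(l, p) = -1 + 3*l*p (q(l, p) = 2 + ((3*l)*p - 3) = 2 + (3*l*p - 3) = 2 + (-3 + 3*l*p) = -1 + 3*l*p)
Z(L) = 4320 + 945*L (Z(L) = (50 - 5)*(97 + (-1 + 3*L*7)) = 45*(97 + (-1 + 21*L)) = 45*(96 + 21*L) = 4320 + 945*L)
33681 + Z(-170) = 33681 + (4320 + 945*(-170)) = 33681 + (4320 - 160650) = 33681 - 156330 = -122649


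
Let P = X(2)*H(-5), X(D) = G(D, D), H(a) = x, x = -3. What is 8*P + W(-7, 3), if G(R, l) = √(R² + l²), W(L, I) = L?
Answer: -7 - 48*√2 ≈ -74.882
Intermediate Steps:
H(a) = -3
X(D) = √2*√(D²) (X(D) = √(D² + D²) = √(2*D²) = √2*√(D²))
P = -6*√2 (P = (√2*√(2²))*(-3) = (√2*√4)*(-3) = (√2*2)*(-3) = (2*√2)*(-3) = -6*√2 ≈ -8.4853)
8*P + W(-7, 3) = 8*(-6*√2) - 7 = -48*√2 - 7 = -7 - 48*√2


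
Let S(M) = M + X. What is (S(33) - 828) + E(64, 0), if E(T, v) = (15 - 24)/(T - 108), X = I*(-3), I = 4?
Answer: -35499/44 ≈ -806.79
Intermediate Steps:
X = -12 (X = 4*(-3) = -12)
E(T, v) = -9/(-108 + T)
S(M) = -12 + M (S(M) = M - 12 = -12 + M)
(S(33) - 828) + E(64, 0) = ((-12 + 33) - 828) - 9/(-108 + 64) = (21 - 828) - 9/(-44) = -807 - 9*(-1/44) = -807 + 9/44 = -35499/44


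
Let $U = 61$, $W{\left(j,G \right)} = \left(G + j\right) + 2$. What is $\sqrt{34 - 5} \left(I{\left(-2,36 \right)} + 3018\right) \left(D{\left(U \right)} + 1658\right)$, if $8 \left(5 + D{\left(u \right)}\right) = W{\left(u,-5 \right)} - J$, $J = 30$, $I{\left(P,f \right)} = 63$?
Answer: $\frac{10207353 \sqrt{29}}{2} \approx 2.7484 \cdot 10^{7}$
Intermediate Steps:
$W{\left(j,G \right)} = 2 + G + j$
$D{\left(u \right)} = - \frac{73}{8} + \frac{u}{8}$ ($D{\left(u \right)} = -5 + \frac{\left(2 - 5 + u\right) - 30}{8} = -5 + \frac{\left(-3 + u\right) - 30}{8} = -5 + \frac{-33 + u}{8} = -5 + \left(- \frac{33}{8} + \frac{u}{8}\right) = - \frac{73}{8} + \frac{u}{8}$)
$\sqrt{34 - 5} \left(I{\left(-2,36 \right)} + 3018\right) \left(D{\left(U \right)} + 1658\right) = \sqrt{34 - 5} \left(63 + 3018\right) \left(\left(- \frac{73}{8} + \frac{1}{8} \cdot 61\right) + 1658\right) = \sqrt{29} \cdot 3081 \left(\left(- \frac{73}{8} + \frac{61}{8}\right) + 1658\right) = \sqrt{29} \cdot 3081 \left(- \frac{3}{2} + 1658\right) = \sqrt{29} \cdot 3081 \cdot \frac{3313}{2} = \sqrt{29} \cdot \frac{10207353}{2} = \frac{10207353 \sqrt{29}}{2}$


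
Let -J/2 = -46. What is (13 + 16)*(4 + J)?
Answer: 2784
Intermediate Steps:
J = 92 (J = -2*(-46) = 92)
(13 + 16)*(4 + J) = (13 + 16)*(4 + 92) = 29*96 = 2784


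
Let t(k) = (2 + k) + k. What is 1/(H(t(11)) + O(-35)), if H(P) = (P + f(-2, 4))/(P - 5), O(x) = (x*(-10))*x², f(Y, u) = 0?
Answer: 19/8146274 ≈ 2.3324e-6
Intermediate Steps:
O(x) = -10*x³ (O(x) = (-10*x)*x² = -10*x³)
t(k) = 2 + 2*k
H(P) = P/(-5 + P) (H(P) = (P + 0)/(P - 5) = P/(-5 + P))
1/(H(t(11)) + O(-35)) = 1/((2 + 2*11)/(-5 + (2 + 2*11)) - 10*(-35)³) = 1/((2 + 22)/(-5 + (2 + 22)) - 10*(-42875)) = 1/(24/(-5 + 24) + 428750) = 1/(24/19 + 428750) = 1/(8146274/19) = 19/8146274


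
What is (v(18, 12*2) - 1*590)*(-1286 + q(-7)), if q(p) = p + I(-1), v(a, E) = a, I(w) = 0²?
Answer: 739596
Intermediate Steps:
I(w) = 0
q(p) = p (q(p) = p + 0 = p)
(v(18, 12*2) - 1*590)*(-1286 + q(-7)) = (18 - 1*590)*(-1286 - 7) = (18 - 590)*(-1293) = -572*(-1293) = 739596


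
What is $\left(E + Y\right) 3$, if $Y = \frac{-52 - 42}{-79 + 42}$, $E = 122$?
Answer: $\frac{13824}{37} \approx 373.62$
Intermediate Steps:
$Y = \frac{94}{37}$ ($Y = - \frac{94}{-37} = \left(-94\right) \left(- \frac{1}{37}\right) = \frac{94}{37} \approx 2.5405$)
$\left(E + Y\right) 3 = \left(122 + \frac{94}{37}\right) 3 = \frac{4608}{37} \cdot 3 = \frac{13824}{37}$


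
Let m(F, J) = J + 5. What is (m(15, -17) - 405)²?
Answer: 173889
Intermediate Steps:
m(F, J) = 5 + J
(m(15, -17) - 405)² = ((5 - 17) - 405)² = (-12 - 405)² = (-417)² = 173889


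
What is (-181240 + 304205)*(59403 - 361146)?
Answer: -37103827995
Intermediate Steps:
(-181240 + 304205)*(59403 - 361146) = 122965*(-301743) = -37103827995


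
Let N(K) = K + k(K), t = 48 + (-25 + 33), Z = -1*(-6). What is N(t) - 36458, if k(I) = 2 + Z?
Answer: -36394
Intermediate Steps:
Z = 6
t = 56 (t = 48 + 8 = 56)
k(I) = 8 (k(I) = 2 + 6 = 8)
N(K) = 8 + K (N(K) = K + 8 = 8 + K)
N(t) - 36458 = (8 + 56) - 36458 = 64 - 36458 = -36394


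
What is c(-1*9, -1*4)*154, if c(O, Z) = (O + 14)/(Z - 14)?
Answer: -385/9 ≈ -42.778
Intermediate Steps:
c(O, Z) = (14 + O)/(-14 + Z)
c(-1*9, -1*4)*154 = ((14 - 1*9)/(-14 - 1*4))*154 = ((14 - 9)/(-14 - 4))*154 = (5/(-18))*154 = -1/18*5*154 = -5/18*154 = -385/9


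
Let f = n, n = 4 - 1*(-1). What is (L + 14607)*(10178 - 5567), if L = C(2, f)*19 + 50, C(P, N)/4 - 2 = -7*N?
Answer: 56019039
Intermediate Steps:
n = 5 (n = 4 + 1 = 5)
f = 5
C(P, N) = 8 - 28*N (C(P, N) = 8 + 4*(-7*N) = 8 - 28*N)
L = -2458 (L = (8 - 28*5)*19 + 50 = (8 - 140)*19 + 50 = -132*19 + 50 = -2508 + 50 = -2458)
(L + 14607)*(10178 - 5567) = (-2458 + 14607)*(10178 - 5567) = 12149*4611 = 56019039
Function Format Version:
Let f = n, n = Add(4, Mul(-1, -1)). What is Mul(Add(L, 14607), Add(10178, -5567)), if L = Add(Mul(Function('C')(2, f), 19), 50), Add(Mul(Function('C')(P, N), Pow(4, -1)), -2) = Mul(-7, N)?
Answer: 56019039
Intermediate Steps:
n = 5 (n = Add(4, 1) = 5)
f = 5
Function('C')(P, N) = Add(8, Mul(-28, N)) (Function('C')(P, N) = Add(8, Mul(4, Mul(-7, N))) = Add(8, Mul(-28, N)))
L = -2458 (L = Add(Mul(Add(8, Mul(-28, 5)), 19), 50) = Add(Mul(Add(8, -140), 19), 50) = Add(Mul(-132, 19), 50) = Add(-2508, 50) = -2458)
Mul(Add(L, 14607), Add(10178, -5567)) = Mul(Add(-2458, 14607), Add(10178, -5567)) = Mul(12149, 4611) = 56019039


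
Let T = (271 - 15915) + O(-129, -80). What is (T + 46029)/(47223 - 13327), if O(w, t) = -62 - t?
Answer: 30403/33896 ≈ 0.89695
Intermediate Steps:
T = -15626 (T = (271 - 15915) + (-62 - 1*(-80)) = -15644 + (-62 + 80) = -15644 + 18 = -15626)
(T + 46029)/(47223 - 13327) = (-15626 + 46029)/(47223 - 13327) = 30403/33896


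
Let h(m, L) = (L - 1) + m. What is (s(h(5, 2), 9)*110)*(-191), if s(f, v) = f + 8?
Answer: -294140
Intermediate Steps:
h(m, L) = -1 + L + m (h(m, L) = (-1 + L) + m = -1 + L + m)
s(f, v) = 8 + f
(s(h(5, 2), 9)*110)*(-191) = ((8 + (-1 + 2 + 5))*110)*(-191) = ((8 + 6)*110)*(-191) = (14*110)*(-191) = 1540*(-191) = -294140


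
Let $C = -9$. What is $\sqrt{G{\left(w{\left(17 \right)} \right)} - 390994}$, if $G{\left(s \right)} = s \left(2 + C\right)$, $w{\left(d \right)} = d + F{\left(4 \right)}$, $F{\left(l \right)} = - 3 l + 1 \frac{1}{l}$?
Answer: $\frac{i \sqrt{1564123}}{2} \approx 625.32 i$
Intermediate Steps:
$F{\left(l \right)} = \frac{1}{l} - 3 l$ ($F{\left(l \right)} = - 3 l + \frac{1}{l} = \frac{1}{l} - 3 l$)
$w{\left(d \right)} = - \frac{47}{4} + d$ ($w{\left(d \right)} = d + \left(\frac{1}{4} - 12\right) = d - \frac{47}{4} = - \frac{47}{4} + d$)
$G{\left(s \right)} = - 7 s$ ($G{\left(s \right)} = s \left(2 - 9\right) = s \left(-7\right) = - 7 s$)
$\sqrt{G{\left(w{\left(17 \right)} \right)} - 390994} = \sqrt{- 7 \left(- \frac{47}{4} + 17\right) - 390994} = \sqrt{\left(-7\right) \frac{21}{4} - 390994} = \sqrt{- \frac{147}{4} - 390994} = \sqrt{- \frac{1564123}{4}} = \frac{i \sqrt{1564123}}{2}$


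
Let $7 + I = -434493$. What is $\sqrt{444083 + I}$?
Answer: $37 \sqrt{7} \approx 97.893$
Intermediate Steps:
$I = -434500$ ($I = -7 - 434493 = -434500$)
$\sqrt{444083 + I} = \sqrt{444083 - 434500} = \sqrt{9583} = 37 \sqrt{7}$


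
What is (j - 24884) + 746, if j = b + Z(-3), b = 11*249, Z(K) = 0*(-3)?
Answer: -21399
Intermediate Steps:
Z(K) = 0
b = 2739
j = 2739 (j = 2739 + 0 = 2739)
(j - 24884) + 746 = (2739 - 24884) + 746 = -22145 + 746 = -21399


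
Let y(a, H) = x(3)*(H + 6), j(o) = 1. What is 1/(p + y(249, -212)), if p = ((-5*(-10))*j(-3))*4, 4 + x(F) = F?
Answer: 1/406 ≈ 0.0024631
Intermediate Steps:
x(F) = -4 + F
y(a, H) = -6 - H (y(a, H) = (-4 + 3)*(H + 6) = -(6 + H) = -6 - H)
p = 200 (p = (-5*(-10)*1)*4 = (50*1)*4 = 50*4 = 200)
1/(p + y(249, -212)) = 1/(200 + (-6 - 1*(-212))) = 1/(200 + (-6 + 212)) = 1/(200 + 206) = 1/406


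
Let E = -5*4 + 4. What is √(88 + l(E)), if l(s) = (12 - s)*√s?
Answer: 2*√(22 + 28*I) ≈ 10.734 + 5.2171*I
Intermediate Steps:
E = -16 (E = -20 + 4 = -16)
l(s) = √s*(12 - s)
√(88 + l(E)) = √(88 + √(-16)*(12 - 1*(-16))) = √(88 + (4*I)*(12 + 16)) = √(88 + (4*I)*28) = √(88 + 112*I)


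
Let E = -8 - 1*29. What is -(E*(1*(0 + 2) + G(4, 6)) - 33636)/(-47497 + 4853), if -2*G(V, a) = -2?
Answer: -4821/6092 ≈ -0.79137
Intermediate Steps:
E = -37 (E = -8 - 29 = -37)
G(V, a) = 1 (G(V, a) = -1/2*(-2) = 1)
-(E*(1*(0 + 2) + G(4, 6)) - 33636)/(-47497 + 4853) = -(-37*(1*(0 + 2) + 1) - 33636)/(-47497 + 4853) = -(-37*(1*2 + 1) - 33636)/(-42644) = -(-37*(2 + 1) - 33636)*(-1)/42644 = -(-37*3 - 33636)*(-1)/42644 = -(-111 - 33636)*(-1)/42644 = -(-33747)*(-1)/42644 = -1*4821/6092 = -4821/6092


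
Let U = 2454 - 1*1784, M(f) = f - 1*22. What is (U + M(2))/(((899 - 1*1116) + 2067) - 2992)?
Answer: -325/571 ≈ -0.56918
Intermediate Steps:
M(f) = -22 + f (M(f) = f - 22 = -22 + f)
U = 670 (U = 2454 - 1784 = 670)
(U + M(2))/(((899 - 1*1116) + 2067) - 2992) = (670 + (-22 + 2))/(((899 - 1*1116) + 2067) - 2992) = (670 - 20)/(((899 - 1116) + 2067) - 2992) = 650/((-217 + 2067) - 2992) = 650/(1850 - 2992) = 650/(-1142) = 650*(-1/1142) = -325/571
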